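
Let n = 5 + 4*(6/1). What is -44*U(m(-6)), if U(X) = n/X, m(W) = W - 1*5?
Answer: 116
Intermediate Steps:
m(W) = -5 + W (m(W) = W - 5 = -5 + W)
n = 29 (n = 5 + 4*(6*1) = 5 + 4*6 = 5 + 24 = 29)
U(X) = 29/X
-44*U(m(-6)) = -1276/(-5 - 6) = -1276/(-11) = -1276*(-1)/11 = -44*(-29/11) = 116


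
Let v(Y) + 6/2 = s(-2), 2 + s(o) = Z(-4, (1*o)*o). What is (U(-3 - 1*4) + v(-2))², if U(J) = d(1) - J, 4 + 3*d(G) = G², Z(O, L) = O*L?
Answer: 225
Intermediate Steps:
Z(O, L) = L*O
d(G) = -4/3 + G²/3
s(o) = -2 - 4*o² (s(o) = -2 + ((1*o)*o)*(-4) = -2 + (o*o)*(-4) = -2 + o²*(-4) = -2 - 4*o²)
U(J) = -1 - J (U(J) = (-4/3 + (⅓)*1²) - J = (-4/3 + (⅓)*1) - J = (-4/3 + ⅓) - J = -1 - J)
v(Y) = -21 (v(Y) = -3 + (-2 - 4*(-2)²) = -3 + (-2 - 4*4) = -3 + (-2 - 16) = -3 - 18 = -21)
(U(-3 - 1*4) + v(-2))² = ((-1 - (-3 - 1*4)) - 21)² = ((-1 - (-3 - 4)) - 21)² = ((-1 - 1*(-7)) - 21)² = ((-1 + 7) - 21)² = (6 - 21)² = (-15)² = 225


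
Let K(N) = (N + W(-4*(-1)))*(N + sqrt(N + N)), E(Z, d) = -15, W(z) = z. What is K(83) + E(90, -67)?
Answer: 7206 + 87*sqrt(166) ≈ 8326.9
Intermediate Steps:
K(N) = (4 + N)*(N + sqrt(2)*sqrt(N)) (K(N) = (N - 4*(-1))*(N + sqrt(N + N)) = (N + 4)*(N + sqrt(2*N)) = (4 + N)*(N + sqrt(2)*sqrt(N)))
K(83) + E(90, -67) = (83**2 + 4*83 + sqrt(2)*83**(3/2) + 4*sqrt(2)*sqrt(83)) - 15 = (6889 + 332 + sqrt(2)*(83*sqrt(83)) + 4*sqrt(166)) - 15 = (6889 + 332 + 83*sqrt(166) + 4*sqrt(166)) - 15 = (7221 + 87*sqrt(166)) - 15 = 7206 + 87*sqrt(166)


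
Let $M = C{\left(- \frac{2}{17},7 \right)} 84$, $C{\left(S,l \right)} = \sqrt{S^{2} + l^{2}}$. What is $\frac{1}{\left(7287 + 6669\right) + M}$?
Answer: $\frac{336107}{4682380272} - \frac{119 \sqrt{14165}}{4682380272} \approx 6.8757 \cdot 10^{-5}$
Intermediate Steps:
$M = \frac{84 \sqrt{14165}}{17}$ ($M = \sqrt{\left(- \frac{2}{17}\right)^{2} + 7^{2}} \cdot 84 = \sqrt{\left(\left(-2\right) \frac{1}{17}\right)^{2} + 49} \cdot 84 = \sqrt{\left(- \frac{2}{17}\right)^{2} + 49} \cdot 84 = \sqrt{\frac{4}{289} + 49} \cdot 84 = \sqrt{\frac{14165}{289}} \cdot 84 = \frac{\sqrt{14165}}{17} \cdot 84 = \frac{84 \sqrt{14165}}{17} \approx 588.08$)
$\frac{1}{\left(7287 + 6669\right) + M} = \frac{1}{\left(7287 + 6669\right) + \frac{84 \sqrt{14165}}{17}} = \frac{1}{13956 + \frac{84 \sqrt{14165}}{17}}$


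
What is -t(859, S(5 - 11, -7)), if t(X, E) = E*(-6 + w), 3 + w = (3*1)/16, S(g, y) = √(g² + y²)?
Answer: 141*√85/16 ≈ 81.247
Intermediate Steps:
w = -45/16 (w = -3 + (3*1)/16 = -3 + 3*(1/16) = -3 + 3/16 = -45/16 ≈ -2.8125)
t(X, E) = -141*E/16 (t(X, E) = E*(-6 - 45/16) = E*(-141/16) = -141*E/16)
-t(859, S(5 - 11, -7)) = -(-141)*√((5 - 11)² + (-7)²)/16 = -(-141)*√((-6)² + 49)/16 = -(-141)*√(36 + 49)/16 = -(-141)*√85/16 = 141*√85/16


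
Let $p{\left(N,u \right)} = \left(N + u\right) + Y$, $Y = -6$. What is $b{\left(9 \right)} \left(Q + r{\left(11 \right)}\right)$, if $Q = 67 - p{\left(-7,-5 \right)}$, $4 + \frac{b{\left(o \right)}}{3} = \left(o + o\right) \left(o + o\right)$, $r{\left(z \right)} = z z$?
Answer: $197760$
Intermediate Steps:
$r{\left(z \right)} = z^{2}$
$p{\left(N,u \right)} = -6 + N + u$ ($p{\left(N,u \right)} = \left(N + u\right) - 6 = -6 + N + u$)
$b{\left(o \right)} = -12 + 12 o^{2}$ ($b{\left(o \right)} = -12 + 3 \left(o + o\right) \left(o + o\right) = -12 + 3 \cdot 2 o 2 o = -12 + 3 \cdot 4 o^{2} = -12 + 12 o^{2}$)
$Q = 85$ ($Q = 67 - \left(-6 - 7 - 5\right) = 67 - -18 = 67 + 18 = 85$)
$b{\left(9 \right)} \left(Q + r{\left(11 \right)}\right) = \left(-12 + 12 \cdot 9^{2}\right) \left(85 + 11^{2}\right) = \left(-12 + 12 \cdot 81\right) \left(85 + 121\right) = \left(-12 + 972\right) 206 = 960 \cdot 206 = 197760$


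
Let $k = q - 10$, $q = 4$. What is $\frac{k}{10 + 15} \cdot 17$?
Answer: $- \frac{102}{25} \approx -4.08$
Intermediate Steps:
$k = -6$ ($k = 4 - 10 = -6$)
$\frac{k}{10 + 15} \cdot 17 = - \frac{6}{10 + 15} \cdot 17 = - \frac{6}{25} \cdot 17 = \left(-6\right) \frac{1}{25} \cdot 17 = \left(- \frac{6}{25}\right) 17 = - \frac{102}{25}$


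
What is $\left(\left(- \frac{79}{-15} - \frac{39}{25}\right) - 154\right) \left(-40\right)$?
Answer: $\frac{90176}{15} \approx 6011.7$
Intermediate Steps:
$\left(\left(- \frac{79}{-15} - \frac{39}{25}\right) - 154\right) \left(-40\right) = \left(\left(\left(-79\right) \left(- \frac{1}{15}\right) - \frac{39}{25}\right) - 154\right) \left(-40\right) = \left(\left(\frac{79}{15} - \frac{39}{25}\right) - 154\right) \left(-40\right) = \left(\frac{278}{75} - 154\right) \left(-40\right) = \left(- \frac{11272}{75}\right) \left(-40\right) = \frac{90176}{15}$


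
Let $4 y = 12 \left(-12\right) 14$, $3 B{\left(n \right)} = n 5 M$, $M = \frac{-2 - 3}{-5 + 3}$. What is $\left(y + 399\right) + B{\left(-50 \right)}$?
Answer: $- \frac{940}{3} \approx -313.33$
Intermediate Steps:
$M = \frac{5}{2}$ ($M = - \frac{5}{-2} = \left(-5\right) \left(- \frac{1}{2}\right) = \frac{5}{2} \approx 2.5$)
$B{\left(n \right)} = \frac{25 n}{6}$ ($B{\left(n \right)} = \frac{n 5 \cdot \frac{5}{2}}{3} = \frac{5 n \frac{5}{2}}{3} = \frac{\frac{25}{2} n}{3} = \frac{25 n}{6}$)
$y = -504$ ($y = \frac{12 \left(-12\right) 14}{4} = \frac{\left(-144\right) 14}{4} = \frac{1}{4} \left(-2016\right) = -504$)
$\left(y + 399\right) + B{\left(-50 \right)} = \left(-504 + 399\right) + \frac{25}{6} \left(-50\right) = -105 - \frac{625}{3} = - \frac{940}{3}$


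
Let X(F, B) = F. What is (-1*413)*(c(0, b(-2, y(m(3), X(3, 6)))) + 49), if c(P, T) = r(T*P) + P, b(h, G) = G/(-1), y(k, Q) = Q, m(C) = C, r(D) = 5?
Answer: -22302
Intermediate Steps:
b(h, G) = -G (b(h, G) = G*(-1) = -G)
c(P, T) = 5 + P
(-1*413)*(c(0, b(-2, y(m(3), X(3, 6)))) + 49) = (-1*413)*((5 + 0) + 49) = -413*(5 + 49) = -413*54 = -22302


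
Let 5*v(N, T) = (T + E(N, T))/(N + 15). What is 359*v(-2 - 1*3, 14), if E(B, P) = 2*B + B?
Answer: -359/50 ≈ -7.1800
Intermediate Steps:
E(B, P) = 3*B
v(N, T) = (T + 3*N)/(5*(15 + N)) (v(N, T) = ((T + 3*N)/(N + 15))/5 = ((T + 3*N)/(15 + N))/5 = (T + 3*N)/(5*(15 + N)))
359*v(-2 - 1*3, 14) = 359*((14 + 3*(-2 - 1*3))/(5*(15 + (-2 - 1*3)))) = 359*((14 + 3*(-2 - 3))/(5*(15 + (-2 - 3)))) = 359*((14 + 3*(-5))/(5*(15 - 5))) = 359*((⅕)*(14 - 15)/10) = 359*((⅕)*(⅒)*(-1)) = 359*(-1/50) = -359/50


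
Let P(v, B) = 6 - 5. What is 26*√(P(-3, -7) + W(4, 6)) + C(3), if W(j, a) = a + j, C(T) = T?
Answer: 3 + 26*√11 ≈ 89.232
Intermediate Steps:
P(v, B) = 1
26*√(P(-3, -7) + W(4, 6)) + C(3) = 26*√(1 + (6 + 4)) + 3 = 26*√(1 + 10) + 3 = 26*√11 + 3 = 3 + 26*√11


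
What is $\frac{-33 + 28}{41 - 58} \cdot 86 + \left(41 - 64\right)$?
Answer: $\frac{39}{17} \approx 2.2941$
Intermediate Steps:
$\frac{-33 + 28}{41 - 58} \cdot 86 + \left(41 - 64\right) = - \frac{5}{-17} \cdot 86 + \left(41 - 64\right) = \left(-5\right) \left(- \frac{1}{17}\right) 86 - 23 = \frac{5}{17} \cdot 86 - 23 = \frac{430}{17} - 23 = \frac{39}{17}$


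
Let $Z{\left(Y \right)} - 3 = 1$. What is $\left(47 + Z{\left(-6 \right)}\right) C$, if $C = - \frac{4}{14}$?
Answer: $- \frac{102}{7} \approx -14.571$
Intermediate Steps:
$C = - \frac{2}{7}$ ($C = \left(-4\right) \frac{1}{14} = - \frac{2}{7} \approx -0.28571$)
$Z{\left(Y \right)} = 4$ ($Z{\left(Y \right)} = 3 + 1 = 4$)
$\left(47 + Z{\left(-6 \right)}\right) C = \left(47 + 4\right) \left(- \frac{2}{7}\right) = 51 \left(- \frac{2}{7}\right) = - \frac{102}{7}$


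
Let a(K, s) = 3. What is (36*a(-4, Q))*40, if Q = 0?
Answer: 4320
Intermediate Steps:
(36*a(-4, Q))*40 = (36*3)*40 = 108*40 = 4320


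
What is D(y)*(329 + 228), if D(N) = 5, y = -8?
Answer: 2785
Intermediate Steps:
D(y)*(329 + 228) = 5*(329 + 228) = 5*557 = 2785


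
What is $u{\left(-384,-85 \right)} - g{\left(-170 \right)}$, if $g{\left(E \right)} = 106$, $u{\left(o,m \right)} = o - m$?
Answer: $-405$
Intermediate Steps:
$u{\left(-384,-85 \right)} - g{\left(-170 \right)} = \left(-384 - -85\right) - 106 = \left(-384 + 85\right) - 106 = -299 - 106 = -405$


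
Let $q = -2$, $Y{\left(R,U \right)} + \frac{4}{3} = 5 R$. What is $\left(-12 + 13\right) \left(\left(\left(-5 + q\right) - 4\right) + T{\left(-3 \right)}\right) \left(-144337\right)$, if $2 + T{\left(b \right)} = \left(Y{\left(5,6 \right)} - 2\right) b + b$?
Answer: $11691297$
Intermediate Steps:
$Y{\left(R,U \right)} = - \frac{4}{3} + 5 R$
$T{\left(b \right)} = -2 + \frac{68 b}{3}$ ($T{\left(b \right)} = -2 + \left(\left(\left(- \frac{4}{3} + 5 \cdot 5\right) - 2\right) b + b\right) = -2 + \left(\left(\left(- \frac{4}{3} + 25\right) - 2\right) b + b\right) = -2 + \left(\left(\frac{71}{3} - 2\right) b + b\right) = -2 + \left(\frac{65 b}{3} + b\right) = -2 + \frac{68 b}{3}$)
$\left(-12 + 13\right) \left(\left(\left(-5 + q\right) - 4\right) + T{\left(-3 \right)}\right) \left(-144337\right) = \left(-12 + 13\right) \left(\left(\left(-5 - 2\right) - 4\right) + \left(-2 + \frac{68}{3} \left(-3\right)\right)\right) \left(-144337\right) = 1 \left(\left(-7 - 4\right) - 70\right) \left(-144337\right) = 1 \left(-11 - 70\right) \left(-144337\right) = 1 \left(-81\right) \left(-144337\right) = \left(-81\right) \left(-144337\right) = 11691297$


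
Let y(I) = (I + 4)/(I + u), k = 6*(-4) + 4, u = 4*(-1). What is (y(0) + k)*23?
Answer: -483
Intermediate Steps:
u = -4
k = -20 (k = -24 + 4 = -20)
y(I) = (4 + I)/(-4 + I) (y(I) = (I + 4)/(I - 4) = (4 + I)/(-4 + I))
(y(0) + k)*23 = ((4 + 0)/(-4 + 0) - 20)*23 = (4/(-4) - 20)*23 = (-1/4*4 - 20)*23 = (-1 - 20)*23 = -21*23 = -483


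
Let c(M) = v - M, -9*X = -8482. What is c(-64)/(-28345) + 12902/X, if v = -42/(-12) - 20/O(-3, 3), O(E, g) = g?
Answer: 1974509233/144253374 ≈ 13.688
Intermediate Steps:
X = 8482/9 (X = -⅑*(-8482) = 8482/9 ≈ 942.44)
v = -19/6 (v = -42/(-12) - 20/3 = -42*(-1/12) - 20*⅓ = 7/2 - 20/3 = -19/6 ≈ -3.1667)
c(M) = -19/6 - M
c(-64)/(-28345) + 12902/X = (-19/6 - 1*(-64))/(-28345) + 12902/(8482/9) = (-19/6 + 64)*(-1/28345) + 12902*(9/8482) = (365/6)*(-1/28345) + 58059/4241 = -73/34014 + 58059/4241 = 1974509233/144253374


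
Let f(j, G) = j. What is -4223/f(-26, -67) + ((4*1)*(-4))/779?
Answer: 3289301/20254 ≈ 162.40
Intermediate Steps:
-4223/f(-26, -67) + ((4*1)*(-4))/779 = -4223/(-26) + ((4*1)*(-4))/779 = -4223*(-1/26) + (4*(-4))*(1/779) = 4223/26 - 16*1/779 = 4223/26 - 16/779 = 3289301/20254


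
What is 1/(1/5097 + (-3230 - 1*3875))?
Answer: -5097/36214184 ≈ -0.00014075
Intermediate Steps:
1/(1/5097 + (-3230 - 1*3875)) = 1/(1/5097 + (-3230 - 3875)) = 1/(1/5097 - 7105) = 1/(-36214184/5097) = -5097/36214184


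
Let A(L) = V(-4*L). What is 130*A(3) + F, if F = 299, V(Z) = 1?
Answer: 429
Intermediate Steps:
A(L) = 1
130*A(3) + F = 130*1 + 299 = 130 + 299 = 429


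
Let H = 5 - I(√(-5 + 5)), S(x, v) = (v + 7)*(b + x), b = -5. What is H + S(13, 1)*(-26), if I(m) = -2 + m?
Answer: -1657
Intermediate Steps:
S(x, v) = (-5 + x)*(7 + v) (S(x, v) = (v + 7)*(-5 + x) = (7 + v)*(-5 + x) = (-5 + x)*(7 + v))
H = 7 (H = 5 - (-2 + √(-5 + 5)) = 5 - (-2 + √0) = 5 - (-2 + 0) = 5 - 1*(-2) = 5 + 2 = 7)
H + S(13, 1)*(-26) = 7 + (-35 - 5*1 + 7*13 + 1*13)*(-26) = 7 + (-35 - 5 + 91 + 13)*(-26) = 7 + 64*(-26) = 7 - 1664 = -1657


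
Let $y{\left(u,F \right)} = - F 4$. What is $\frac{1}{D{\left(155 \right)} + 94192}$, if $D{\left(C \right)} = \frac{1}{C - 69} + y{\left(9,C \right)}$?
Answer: $\frac{86}{8047193} \approx 1.0687 \cdot 10^{-5}$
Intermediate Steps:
$y{\left(u,F \right)} = - 4 F$
$D{\left(C \right)} = \frac{1}{-69 + C} - 4 C$ ($D{\left(C \right)} = \frac{1}{C - 69} - 4 C = \frac{1}{-69 + C} - 4 C$)
$\frac{1}{D{\left(155 \right)} + 94192} = \frac{1}{\frac{1 - 4 \cdot 155^{2} + 276 \cdot 155}{-69 + 155} + 94192} = \frac{1}{\frac{1 - 96100 + 42780}{86} + 94192} = \frac{1}{\frac{1}{86} \left(-53319\right) + 94192} = \frac{1}{- \frac{53319}{86} + 94192} = \frac{1}{\frac{8047193}{86}} = \frac{86}{8047193}$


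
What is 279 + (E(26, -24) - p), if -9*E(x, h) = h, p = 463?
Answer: -544/3 ≈ -181.33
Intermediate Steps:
E(x, h) = -h/9
279 + (E(26, -24) - p) = 279 + (-⅑*(-24) - 1*463) = 279 + (8/3 - 463) = 279 - 1381/3 = -544/3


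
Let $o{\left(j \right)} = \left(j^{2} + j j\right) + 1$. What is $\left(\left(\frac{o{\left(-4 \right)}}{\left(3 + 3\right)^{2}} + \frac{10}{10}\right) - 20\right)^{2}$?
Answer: $\frac{47089}{144} \approx 327.01$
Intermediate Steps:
$o{\left(j \right)} = 1 + 2 j^{2}$ ($o{\left(j \right)} = \left(j^{2} + j^{2}\right) + 1 = 2 j^{2} + 1 = 1 + 2 j^{2}$)
$\left(\left(\frac{o{\left(-4 \right)}}{\left(3 + 3\right)^{2}} + \frac{10}{10}\right) - 20\right)^{2} = \left(\left(\frac{1 + 2 \left(-4\right)^{2}}{\left(3 + 3\right)^{2}} + \frac{10}{10}\right) - 20\right)^{2} = \left(\left(\frac{1 + 2 \cdot 16}{6^{2}} + 10 \cdot \frac{1}{10}\right) - 20\right)^{2} = \left(\left(\frac{1 + 32}{36} + 1\right) - 20\right)^{2} = \left(\left(33 \cdot \frac{1}{36} + 1\right) - 20\right)^{2} = \left(\left(\frac{11}{12} + 1\right) - 20\right)^{2} = \left(\frac{23}{12} - 20\right)^{2} = \left(- \frac{217}{12}\right)^{2} = \frac{47089}{144}$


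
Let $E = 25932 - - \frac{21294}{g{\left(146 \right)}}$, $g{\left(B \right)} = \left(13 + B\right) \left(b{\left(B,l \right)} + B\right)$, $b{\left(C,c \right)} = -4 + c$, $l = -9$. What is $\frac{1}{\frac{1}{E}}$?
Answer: $\frac{26114538}{1007} \approx 25933.0$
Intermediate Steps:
$g{\left(B \right)} = \left(-13 + B\right) \left(13 + B\right)$ ($g{\left(B \right)} = \left(13 + B\right) \left(\left(-4 - 9\right) + B\right) = \left(13 + B\right) \left(-13 + B\right) = \left(-13 + B\right) \left(13 + B\right)$)
$E = \frac{26114538}{1007}$ ($E = 25932 - - \frac{21294}{-169 + 146^{2}} = 25932 - - \frac{21294}{-169 + 21316} = 25932 - - \frac{21294}{21147} = 25932 - \left(-21294\right) \frac{1}{21147} = 25932 - - \frac{1014}{1007} = 25932 + \frac{1014}{1007} = \frac{26114538}{1007} \approx 25933.0$)
$\frac{1}{\frac{1}{E}} = \frac{1}{\frac{1}{\frac{26114538}{1007}}} = \frac{1}{\frac{1007}{26114538}} = \frac{26114538}{1007}$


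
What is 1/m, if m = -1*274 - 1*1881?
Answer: -1/2155 ≈ -0.00046404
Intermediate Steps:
m = -2155 (m = -274 - 1881 = -2155)
1/m = 1/(-2155) = -1/2155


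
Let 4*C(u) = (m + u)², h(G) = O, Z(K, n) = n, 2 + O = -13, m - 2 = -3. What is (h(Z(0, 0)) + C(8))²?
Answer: 121/16 ≈ 7.5625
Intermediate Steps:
m = -1 (m = 2 - 3 = -1)
O = -15 (O = -2 - 13 = -15)
h(G) = -15
C(u) = (-1 + u)²/4
(h(Z(0, 0)) + C(8))² = (-15 + (-1 + 8)²/4)² = (-15 + (¼)*7²)² = (-15 + (¼)*49)² = (-15 + 49/4)² = (-11/4)² = 121/16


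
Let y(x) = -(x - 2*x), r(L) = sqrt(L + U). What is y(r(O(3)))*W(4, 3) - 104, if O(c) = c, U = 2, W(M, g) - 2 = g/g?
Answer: -104 + 3*sqrt(5) ≈ -97.292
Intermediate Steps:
W(M, g) = 3 (W(M, g) = 2 + g/g = 2 + 1 = 3)
r(L) = sqrt(2 + L) (r(L) = sqrt(L + 2) = sqrt(2 + L))
y(x) = x (y(x) = -(-1)*x = x)
y(r(O(3)))*W(4, 3) - 104 = sqrt(2 + 3)*3 - 104 = sqrt(5)*3 - 104 = 3*sqrt(5) - 104 = -104 + 3*sqrt(5)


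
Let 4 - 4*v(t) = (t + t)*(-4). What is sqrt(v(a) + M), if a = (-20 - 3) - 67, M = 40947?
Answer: 56*sqrt(13) ≈ 201.91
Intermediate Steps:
a = -90 (a = -23 - 67 = -90)
v(t) = 1 + 2*t (v(t) = 1 - (t + t)*(-4)/4 = 1 - 2*t*(-4)/4 = 1 - (-2)*t = 1 + 2*t)
sqrt(v(a) + M) = sqrt((1 + 2*(-90)) + 40947) = sqrt((1 - 180) + 40947) = sqrt(-179 + 40947) = sqrt(40768) = 56*sqrt(13)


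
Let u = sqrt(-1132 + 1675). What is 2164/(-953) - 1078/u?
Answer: -2164/953 - 1078*sqrt(543)/543 ≈ -48.532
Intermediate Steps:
u = sqrt(543) ≈ 23.302
2164/(-953) - 1078/u = 2164/(-953) - 1078*sqrt(543)/543 = 2164*(-1/953) - 1078*sqrt(543)/543 = -2164/953 - 1078*sqrt(543)/543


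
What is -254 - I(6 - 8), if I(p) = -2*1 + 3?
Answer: -255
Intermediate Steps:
I(p) = 1 (I(p) = -2 + 3 = 1)
-254 - I(6 - 8) = -254 - 1*1 = -254 - 1 = -255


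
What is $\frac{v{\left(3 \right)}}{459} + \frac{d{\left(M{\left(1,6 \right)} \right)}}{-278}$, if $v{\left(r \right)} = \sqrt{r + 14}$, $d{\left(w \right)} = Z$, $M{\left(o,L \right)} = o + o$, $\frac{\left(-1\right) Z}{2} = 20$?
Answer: $\frac{20}{139} + \frac{\sqrt{17}}{459} \approx 0.15287$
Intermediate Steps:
$Z = -40$ ($Z = \left(-2\right) 20 = -40$)
$M{\left(o,L \right)} = 2 o$
$d{\left(w \right)} = -40$
$v{\left(r \right)} = \sqrt{14 + r}$
$\frac{v{\left(3 \right)}}{459} + \frac{d{\left(M{\left(1,6 \right)} \right)}}{-278} = \frac{\sqrt{14 + 3}}{459} - \frac{40}{-278} = \sqrt{17} \cdot \frac{1}{459} - - \frac{20}{139} = \frac{\sqrt{17}}{459} + \frac{20}{139} = \frac{20}{139} + \frac{\sqrt{17}}{459}$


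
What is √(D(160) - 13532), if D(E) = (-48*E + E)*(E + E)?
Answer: 2*I*√604983 ≈ 1555.6*I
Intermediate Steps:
D(E) = -94*E² (D(E) = (-47*E)*(2*E) = -94*E²)
√(D(160) - 13532) = √(-94*160² - 13532) = √(-94*25600 - 13532) = √(-2406400 - 13532) = √(-2419932) = 2*I*√604983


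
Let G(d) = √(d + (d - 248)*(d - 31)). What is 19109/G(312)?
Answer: 19109*√4574/9148 ≈ 141.27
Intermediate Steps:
G(d) = √(d + (-248 + d)*(-31 + d))
19109/G(312) = 19109/(√(7688 + 312² - 278*312)) = 19109/(√(7688 + 97344 - 86736)) = 19109/(√18296) = 19109/((2*√4574)) = 19109*(√4574/9148) = 19109*√4574/9148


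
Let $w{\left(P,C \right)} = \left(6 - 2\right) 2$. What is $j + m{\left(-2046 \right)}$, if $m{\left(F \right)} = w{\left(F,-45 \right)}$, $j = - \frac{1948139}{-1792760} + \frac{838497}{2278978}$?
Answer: $\frac{19314137298951}{2042830299640} \approx 9.4546$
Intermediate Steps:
$w{\left(P,C \right)} = 8$ ($w{\left(P,C \right)} = 4 \cdot 2 = 8$)
$j = \frac{2971494901831}{2042830299640}$ ($j = \left(-1948139\right) \left(- \frac{1}{1792760}\right) + 838497 \cdot \frac{1}{2278978} = \frac{1948139}{1792760} + \frac{838497}{2278978} = \frac{2971494901831}{2042830299640} \approx 1.4546$)
$m{\left(F \right)} = 8$
$j + m{\left(-2046 \right)} = \frac{2971494901831}{2042830299640} + 8 = \frac{19314137298951}{2042830299640}$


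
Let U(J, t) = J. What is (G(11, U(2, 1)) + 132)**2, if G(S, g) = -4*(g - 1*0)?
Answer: 15376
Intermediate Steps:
G(S, g) = -4*g (G(S, g) = -4*(g + 0) = -4*g)
(G(11, U(2, 1)) + 132)**2 = (-4*2 + 132)**2 = (-8 + 132)**2 = 124**2 = 15376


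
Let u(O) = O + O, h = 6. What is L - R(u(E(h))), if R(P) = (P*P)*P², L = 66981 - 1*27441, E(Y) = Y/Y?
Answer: 39524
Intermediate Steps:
E(Y) = 1
u(O) = 2*O
L = 39540 (L = 66981 - 27441 = 39540)
R(P) = P⁴ (R(P) = P²*P² = P⁴)
L - R(u(E(h))) = 39540 - (2*1)⁴ = 39540 - 1*2⁴ = 39540 - 1*16 = 39540 - 16 = 39524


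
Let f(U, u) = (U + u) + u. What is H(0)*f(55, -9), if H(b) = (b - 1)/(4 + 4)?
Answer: -37/8 ≈ -4.6250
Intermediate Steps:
f(U, u) = U + 2*u
H(b) = -⅛ + b/8 (H(b) = (-1 + b)/8 = (-1 + b)*(⅛) = -⅛ + b/8)
H(0)*f(55, -9) = (-⅛ + (⅛)*0)*(55 + 2*(-9)) = (-⅛ + 0)*(55 - 18) = -⅛*37 = -37/8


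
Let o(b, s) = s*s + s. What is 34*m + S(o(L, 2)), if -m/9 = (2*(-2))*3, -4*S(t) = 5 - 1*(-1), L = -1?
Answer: 7341/2 ≈ 3670.5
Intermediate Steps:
o(b, s) = s + s**2 (o(b, s) = s**2 + s = s + s**2)
S(t) = -3/2 (S(t) = -(5 - 1*(-1))/4 = -(5 + 1)/4 = -1/4*6 = -3/2)
m = 108 (m = -9*2*(-2)*3 = -(-36)*3 = -9*(-12) = 108)
34*m + S(o(L, 2)) = 34*108 - 3/2 = 3672 - 3/2 = 7341/2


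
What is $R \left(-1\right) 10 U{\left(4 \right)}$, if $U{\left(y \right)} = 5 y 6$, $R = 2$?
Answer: $-2400$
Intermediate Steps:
$U{\left(y \right)} = 30 y$
$R \left(-1\right) 10 U{\left(4 \right)} = 2 \left(-1\right) 10 \cdot 30 \cdot 4 = \left(-2\right) 10 \cdot 120 = \left(-20\right) 120 = -2400$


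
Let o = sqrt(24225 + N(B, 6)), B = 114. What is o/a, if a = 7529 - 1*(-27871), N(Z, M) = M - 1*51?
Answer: sqrt(6045)/17700 ≈ 0.0043926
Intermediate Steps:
N(Z, M) = -51 + M (N(Z, M) = M - 51 = -51 + M)
a = 35400 (a = 7529 + 27871 = 35400)
o = 2*sqrt(6045) (o = sqrt(24225 + (-51 + 6)) = sqrt(24225 - 45) = sqrt(24180) = 2*sqrt(6045) ≈ 155.50)
o/a = (2*sqrt(6045))/35400 = (2*sqrt(6045))*(1/35400) = sqrt(6045)/17700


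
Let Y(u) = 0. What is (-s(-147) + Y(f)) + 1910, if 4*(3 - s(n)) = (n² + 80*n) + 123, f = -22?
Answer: 4400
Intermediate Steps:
s(n) = -111/4 - 20*n - n²/4 (s(n) = 3 - ((n² + 80*n) + 123)/4 = 3 - (123 + n² + 80*n)/4 = 3 + (-123/4 - 20*n - n²/4) = -111/4 - 20*n - n²/4)
(-s(-147) + Y(f)) + 1910 = (-(-111/4 - 20*(-147) - ¼*(-147)²) + 0) + 1910 = (-(-111/4 + 2940 - ¼*21609) + 0) + 1910 = (-(-111/4 + 2940 - 21609/4) + 0) + 1910 = (-1*(-2490) + 0) + 1910 = (2490 + 0) + 1910 = 2490 + 1910 = 4400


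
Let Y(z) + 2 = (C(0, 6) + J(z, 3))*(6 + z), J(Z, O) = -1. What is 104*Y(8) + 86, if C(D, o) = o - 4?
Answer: 1334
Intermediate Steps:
C(D, o) = -4 + o
Y(z) = 4 + z (Y(z) = -2 + ((-4 + 6) - 1)*(6 + z) = -2 + (2 - 1)*(6 + z) = -2 + 1*(6 + z) = -2 + (6 + z) = 4 + z)
104*Y(8) + 86 = 104*(4 + 8) + 86 = 104*12 + 86 = 1248 + 86 = 1334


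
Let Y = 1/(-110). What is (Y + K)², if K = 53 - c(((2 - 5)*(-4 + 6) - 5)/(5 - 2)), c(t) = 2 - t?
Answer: 243890689/108900 ≈ 2239.6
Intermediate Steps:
K = 142/3 (K = 53 - (2 - ((2 - 5)*(-4 + 6) - 5)/(5 - 2)) = 53 - (2 - (-3*2 - 5)/3) = 53 - (2 - (-6 - 5)/3) = 53 - (2 - (-11)/3) = 53 - (2 - 1*(-11/3)) = 53 - (2 + 11/3) = 53 - 1*17/3 = 53 - 17/3 = 142/3 ≈ 47.333)
Y = -1/110 ≈ -0.0090909
(Y + K)² = (-1/110 + 142/3)² = (15617/330)² = 243890689/108900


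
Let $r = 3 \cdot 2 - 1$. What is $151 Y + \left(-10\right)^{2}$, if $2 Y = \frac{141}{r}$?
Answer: $\frac{22291}{10} \approx 2229.1$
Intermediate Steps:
$r = 5$ ($r = 6 - 1 = 5$)
$Y = \frac{141}{10}$ ($Y = \frac{141 \cdot \frac{1}{5}}{2} = \frac{1}{2} \cdot \frac{141}{5} = \frac{141}{10} \approx 14.1$)
$151 Y + \left(-10\right)^{2} = 151 \cdot \frac{141}{10} + \left(-10\right)^{2} = \frac{21291}{10} + 100 = \frac{22291}{10}$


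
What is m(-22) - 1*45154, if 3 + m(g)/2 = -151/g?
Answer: -496609/11 ≈ -45146.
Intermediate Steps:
m(g) = -6 - 302/g (m(g) = -6 + 2*(-151/g) = -6 - 302/g)
m(-22) - 1*45154 = (-6 - 302/(-22)) - 1*45154 = (-6 - 302*(-1/22)) - 45154 = (-6 + 151/11) - 45154 = 85/11 - 45154 = -496609/11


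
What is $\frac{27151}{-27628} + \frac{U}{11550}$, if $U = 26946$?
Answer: $\frac{71811673}{53183900} \approx 1.3503$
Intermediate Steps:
$\frac{27151}{-27628} + \frac{U}{11550} = \frac{27151}{-27628} + \frac{26946}{11550} = 27151 \left(- \frac{1}{27628}\right) + 26946 \cdot \frac{1}{11550} = - \frac{27151}{27628} + \frac{4491}{1925} = \frac{71811673}{53183900}$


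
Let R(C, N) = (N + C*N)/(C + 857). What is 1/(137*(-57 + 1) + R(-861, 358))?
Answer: 1/69298 ≈ 1.4430e-5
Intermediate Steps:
R(C, N) = (N + C*N)/(857 + C)
1/(137*(-57 + 1) + R(-861, 358)) = 1/(137*(-57 + 1) + 358*(1 - 861)/(857 - 861)) = 1/(137*(-56) + 358*(-860)/(-4)) = 1/(-7672 + 358*(-1/4)*(-860)) = 1/(-7672 + 76970) = 1/69298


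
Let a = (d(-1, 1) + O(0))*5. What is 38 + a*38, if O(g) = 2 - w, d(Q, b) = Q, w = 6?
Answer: -912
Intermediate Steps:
O(g) = -4 (O(g) = 2 - 1*6 = 2 - 6 = -4)
a = -25 (a = (-1 - 4)*5 = -5*5 = -25)
38 + a*38 = 38 - 25*38 = 38 - 950 = -912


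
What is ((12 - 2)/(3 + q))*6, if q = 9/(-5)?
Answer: 50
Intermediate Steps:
q = -9/5 (q = 9*(-⅕) = -9/5 ≈ -1.8000)
((12 - 2)/(3 + q))*6 = ((12 - 2)/(3 - 9/5))*6 = (10/(6/5))*6 = (10*(⅚))*6 = (25/3)*6 = 50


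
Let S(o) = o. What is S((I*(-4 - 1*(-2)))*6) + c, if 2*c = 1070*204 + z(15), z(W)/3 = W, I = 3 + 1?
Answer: 218229/2 ≈ 1.0911e+5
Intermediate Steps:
I = 4
z(W) = 3*W
c = 218325/2 (c = (1070*204 + 3*15)/2 = (218280 + 45)/2 = (½)*218325 = 218325/2 ≈ 1.0916e+5)
S((I*(-4 - 1*(-2)))*6) + c = (4*(-4 - 1*(-2)))*6 + 218325/2 = (4*(-4 + 2))*6 + 218325/2 = (4*(-2))*6 + 218325/2 = -8*6 + 218325/2 = -48 + 218325/2 = 218229/2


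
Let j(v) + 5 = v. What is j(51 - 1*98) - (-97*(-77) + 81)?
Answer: -7602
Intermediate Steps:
j(v) = -5 + v
j(51 - 1*98) - (-97*(-77) + 81) = (-5 + (51 - 1*98)) - (-97*(-77) + 81) = (-5 + (51 - 98)) - (7469 + 81) = (-5 - 47) - 1*7550 = -52 - 7550 = -7602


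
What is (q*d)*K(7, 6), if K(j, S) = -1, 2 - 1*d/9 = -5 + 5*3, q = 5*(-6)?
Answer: -2160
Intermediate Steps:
q = -30
d = -72 (d = 18 - 9*(-5 + 5*3) = 18 - 9*(-5 + 15) = 18 - 9*10 = 18 - 90 = -72)
(q*d)*K(7, 6) = -30*(-72)*(-1) = 2160*(-1) = -2160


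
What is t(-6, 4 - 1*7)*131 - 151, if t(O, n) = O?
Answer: -937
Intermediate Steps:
t(-6, 4 - 1*7)*131 - 151 = -6*131 - 151 = -786 - 151 = -937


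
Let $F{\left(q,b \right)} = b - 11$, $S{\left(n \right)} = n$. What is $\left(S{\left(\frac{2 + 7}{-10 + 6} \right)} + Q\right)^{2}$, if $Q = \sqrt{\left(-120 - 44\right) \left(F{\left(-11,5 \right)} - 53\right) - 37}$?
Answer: $\frac{154305}{16} - \frac{81 \sqrt{119}}{2} \approx 9202.3$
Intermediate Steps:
$F{\left(q,b \right)} = -11 + b$
$Q = 9 \sqrt{119}$ ($Q = \sqrt{\left(-120 - 44\right) \left(\left(-11 + 5\right) - 53\right) - 37} = \sqrt{- 164 \left(-6 - 53\right) - 37} = \sqrt{\left(-164\right) \left(-59\right) - 37} = \sqrt{9676 - 37} = \sqrt{9639} = 9 \sqrt{119} \approx 98.178$)
$\left(S{\left(\frac{2 + 7}{-10 + 6} \right)} + Q\right)^{2} = \left(\frac{2 + 7}{-10 + 6} + 9 \sqrt{119}\right)^{2} = \left(\frac{9}{-4} + 9 \sqrt{119}\right)^{2} = \left(9 \left(- \frac{1}{4}\right) + 9 \sqrt{119}\right)^{2} = \left(- \frac{9}{4} + 9 \sqrt{119}\right)^{2}$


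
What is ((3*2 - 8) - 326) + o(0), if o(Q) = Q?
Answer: -328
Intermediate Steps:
((3*2 - 8) - 326) + o(0) = ((3*2 - 8) - 326) + 0 = ((6 - 8) - 326) + 0 = (-2 - 326) + 0 = -328 + 0 = -328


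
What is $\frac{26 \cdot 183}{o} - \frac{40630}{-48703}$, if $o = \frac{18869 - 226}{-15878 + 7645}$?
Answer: $- \frac{1907066354552}{907970029} \approx -2100.4$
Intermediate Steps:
$o = - \frac{18643}{8233}$ ($o = \frac{18643}{-8233} = 18643 \left(- \frac{1}{8233}\right) = - \frac{18643}{8233} \approx -2.2644$)
$\frac{26 \cdot 183}{o} - \frac{40630}{-48703} = \frac{26 \cdot 183}{- \frac{18643}{8233}} - \frac{40630}{-48703} = 4758 \left(- \frac{8233}{18643}\right) - - \frac{40630}{48703} = - \frac{39172614}{18643} + \frac{40630}{48703} = - \frac{1907066354552}{907970029}$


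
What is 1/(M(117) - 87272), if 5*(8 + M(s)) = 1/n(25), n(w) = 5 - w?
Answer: -100/8728001 ≈ -1.1457e-5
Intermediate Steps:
M(s) = -801/100 (M(s) = -8 + 1/(5*(5 - 1*25)) = -8 + 1/(5*(5 - 25)) = -8 + (1/5)/(-20) = -8 + (1/5)*(-1/20) = -8 - 1/100 = -801/100)
1/(M(117) - 87272) = 1/(-801/100 - 87272) = 1/(-8728001/100) = -100/8728001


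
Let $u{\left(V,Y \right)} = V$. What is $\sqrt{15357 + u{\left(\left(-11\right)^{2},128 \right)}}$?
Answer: $\sqrt{15478} \approx 124.41$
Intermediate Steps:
$\sqrt{15357 + u{\left(\left(-11\right)^{2},128 \right)}} = \sqrt{15357 + \left(-11\right)^{2}} = \sqrt{15357 + 121} = \sqrt{15478}$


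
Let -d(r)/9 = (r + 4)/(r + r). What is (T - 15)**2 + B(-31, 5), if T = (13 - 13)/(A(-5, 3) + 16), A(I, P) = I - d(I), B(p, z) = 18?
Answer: 243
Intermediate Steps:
d(r) = -9*(4 + r)/(2*r) (d(r) = -9*(r + 4)/(r + r) = -9*(4 + r)/(2*r))
A(I, P) = 9/2 + I + 18/I (A(I, P) = I - (-9/2 - 18/I) = I + (9/2 + 18/I) = 9/2 + I + 18/I)
T = 0 (T = (13 - 13)/((9/2 - 5 + 18/(-5)) + 16) = 0/((9/2 - 5 + 18*(-1/5)) + 16) = 0/((9/2 - 5 - 18/5) + 16) = 0/(-41/10 + 16) = 0/(119/10) = 0*(10/119) = 0)
(T - 15)**2 + B(-31, 5) = (0 - 15)**2 + 18 = (-15)**2 + 18 = 225 + 18 = 243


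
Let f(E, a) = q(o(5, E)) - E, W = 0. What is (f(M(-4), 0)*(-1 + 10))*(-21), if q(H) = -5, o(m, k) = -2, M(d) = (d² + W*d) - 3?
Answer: 3402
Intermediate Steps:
M(d) = -3 + d² (M(d) = (d² + 0*d) - 3 = (d² + 0) - 3 = d² - 3 = -3 + d²)
f(E, a) = -5 - E
(f(M(-4), 0)*(-1 + 10))*(-21) = ((-5 - (-3 + (-4)²))*(-1 + 10))*(-21) = ((-5 - (-3 + 16))*9)*(-21) = ((-5 - 1*13)*9)*(-21) = ((-5 - 13)*9)*(-21) = -18*9*(-21) = -162*(-21) = 3402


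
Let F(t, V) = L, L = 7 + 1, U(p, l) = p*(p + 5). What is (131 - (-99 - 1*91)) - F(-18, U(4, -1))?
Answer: 313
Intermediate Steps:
U(p, l) = p*(5 + p)
L = 8
F(t, V) = 8
(131 - (-99 - 1*91)) - F(-18, U(4, -1)) = (131 - (-99 - 1*91)) - 1*8 = (131 - (-99 - 91)) - 8 = (131 - 1*(-190)) - 8 = (131 + 190) - 8 = 321 - 8 = 313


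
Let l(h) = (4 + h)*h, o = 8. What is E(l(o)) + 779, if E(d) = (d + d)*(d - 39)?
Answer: 11723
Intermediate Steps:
l(h) = h*(4 + h)
E(d) = 2*d*(-39 + d) (E(d) = (2*d)*(-39 + d) = 2*d*(-39 + d))
E(l(o)) + 779 = 2*(8*(4 + 8))*(-39 + 8*(4 + 8)) + 779 = 2*(8*12)*(-39 + 8*12) + 779 = 2*96*(-39 + 96) + 779 = 2*96*57 + 779 = 10944 + 779 = 11723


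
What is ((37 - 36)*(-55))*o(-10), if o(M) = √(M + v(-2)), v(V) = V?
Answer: -110*I*√3 ≈ -190.53*I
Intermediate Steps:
o(M) = √(-2 + M) (o(M) = √(M - 2) = √(-2 + M))
((37 - 36)*(-55))*o(-10) = ((37 - 36)*(-55))*√(-2 - 10) = (1*(-55))*√(-12) = -110*I*√3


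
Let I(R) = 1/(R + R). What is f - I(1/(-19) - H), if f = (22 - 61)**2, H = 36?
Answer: 2083789/1370 ≈ 1521.0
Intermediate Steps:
I(R) = 1/(2*R)
f = 1521 (f = (-39)**2 = 1521)
f - I(1/(-19) - H) = 1521 - 1/(2*(1/(-19) - 1*36)) = 1521 - 1/(2*(-1/19 - 36)) = 1521 - 1/(2*(-685/19)) = 1521 - (-19)/(2*685) = 1521 - 1*(-19/1370) = 1521 + 19/1370 = 2083789/1370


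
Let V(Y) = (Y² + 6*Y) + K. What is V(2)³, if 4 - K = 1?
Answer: 6859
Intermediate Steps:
K = 3 (K = 4 - 1*1 = 4 - 1 = 3)
V(Y) = 3 + Y² + 6*Y (V(Y) = (Y² + 6*Y) + 3 = 3 + Y² + 6*Y)
V(2)³ = (3 + 2² + 6*2)³ = (3 + 4 + 12)³ = 19³ = 6859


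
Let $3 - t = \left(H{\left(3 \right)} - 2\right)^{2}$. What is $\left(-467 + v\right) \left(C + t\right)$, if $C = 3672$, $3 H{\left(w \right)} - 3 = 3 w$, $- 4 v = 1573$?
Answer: $- \frac{12631911}{4} \approx -3.158 \cdot 10^{6}$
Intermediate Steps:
$v = - \frac{1573}{4}$ ($v = \left(- \frac{1}{4}\right) 1573 = - \frac{1573}{4} \approx -393.25$)
$H{\left(w \right)} = 1 + w$ ($H{\left(w \right)} = 1 + \frac{3 w}{3} = 1 + w$)
$t = -1$ ($t = 3 - \left(\left(1 + 3\right) - 2\right)^{2} = 3 - \left(4 - 2\right)^{2} = 3 - 2^{2} = 3 - 4 = -1$)
$\left(-467 + v\right) \left(C + t\right) = \left(-467 - \frac{1573}{4}\right) \left(3672 - 1\right) = \left(- \frac{3441}{4}\right) 3671 = - \frac{12631911}{4}$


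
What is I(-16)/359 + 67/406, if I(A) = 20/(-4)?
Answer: 22023/145754 ≈ 0.15110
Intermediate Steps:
I(A) = -5 (I(A) = 20*(-¼) = -5)
I(-16)/359 + 67/406 = -5/359 + 67/406 = 22023/145754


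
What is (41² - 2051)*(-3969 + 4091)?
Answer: -45140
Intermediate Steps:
(41² - 2051)*(-3969 + 4091) = (1681 - 2051)*122 = -370*122 = -45140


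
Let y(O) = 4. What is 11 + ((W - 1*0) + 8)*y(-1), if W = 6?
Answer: 67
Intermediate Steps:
11 + ((W - 1*0) + 8)*y(-1) = 11 + ((6 - 1*0) + 8)*4 = 11 + ((6 + 0) + 8)*4 = 11 + (6 + 8)*4 = 11 + 14*4 = 11 + 56 = 67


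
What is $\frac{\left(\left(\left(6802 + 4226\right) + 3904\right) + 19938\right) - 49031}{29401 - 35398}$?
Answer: $\frac{14161}{5997} \approx 2.3613$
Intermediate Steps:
$\frac{\left(\left(\left(6802 + 4226\right) + 3904\right) + 19938\right) - 49031}{29401 - 35398} = \frac{\left(\left(11028 + 3904\right) + 19938\right) - 49031}{-5997} = \left(\left(14932 + 19938\right) - 49031\right) \left(- \frac{1}{5997}\right) = \left(34870 - 49031\right) \left(- \frac{1}{5997}\right) = \left(-14161\right) \left(- \frac{1}{5997}\right) = \frac{14161}{5997}$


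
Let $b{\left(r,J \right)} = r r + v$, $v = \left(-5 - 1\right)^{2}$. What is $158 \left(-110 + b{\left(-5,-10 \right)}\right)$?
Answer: $-7742$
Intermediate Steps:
$v = 36$ ($v = \left(-6\right)^{2} = 36$)
$b{\left(r,J \right)} = 36 + r^{2}$ ($b{\left(r,J \right)} = r r + 36 = r^{2} + 36 = 36 + r^{2}$)
$158 \left(-110 + b{\left(-5,-10 \right)}\right) = 158 \left(-110 + \left(36 + \left(-5\right)^{2}\right)\right) = 158 \left(-110 + \left(36 + 25\right)\right) = 158 \left(-110 + 61\right) = 158 \left(-49\right) = -7742$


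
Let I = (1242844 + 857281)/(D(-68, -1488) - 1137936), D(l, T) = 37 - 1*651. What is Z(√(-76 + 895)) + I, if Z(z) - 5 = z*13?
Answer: 143705/45542 + 39*√91 ≈ 375.19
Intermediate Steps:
D(l, T) = -614 (D(l, T) = 37 - 651 = -614)
Z(z) = 5 + 13*z (Z(z) = 5 + z*13 = 5 + 13*z)
I = -84005/45542 (I = (1242844 + 857281)/(-614 - 1137936) = 2100125/(-1138550) = 2100125*(-1/1138550) = -84005/45542 ≈ -1.8446)
Z(√(-76 + 895)) + I = (5 + 13*√(-76 + 895)) - 84005/45542 = (5 + 13*√819) - 84005/45542 = (5 + 13*(3*√91)) - 84005/45542 = (5 + 39*√91) - 84005/45542 = 143705/45542 + 39*√91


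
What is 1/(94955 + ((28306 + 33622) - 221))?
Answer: 1/156662 ≈ 6.3832e-6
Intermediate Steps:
1/(94955 + ((28306 + 33622) - 221)) = 1/(94955 + (61928 - 221)) = 1/(94955 + 61707) = 1/156662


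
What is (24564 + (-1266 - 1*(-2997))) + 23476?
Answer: 49771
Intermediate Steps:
(24564 + (-1266 - 1*(-2997))) + 23476 = (24564 + (-1266 + 2997)) + 23476 = (24564 + 1731) + 23476 = 26295 + 23476 = 49771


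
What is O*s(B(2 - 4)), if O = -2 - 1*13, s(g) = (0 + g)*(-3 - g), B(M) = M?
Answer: -30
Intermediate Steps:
s(g) = g*(-3 - g)
O = -15 (O = -2 - 13 = -15)
O*s(B(2 - 4)) = -(-15)*(2 - 4)*(3 + (2 - 4)) = -(-15)*(-2)*(3 - 2) = -(-15)*(-2) = -15*2 = -30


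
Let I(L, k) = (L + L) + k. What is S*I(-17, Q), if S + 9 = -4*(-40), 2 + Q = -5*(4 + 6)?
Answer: -12986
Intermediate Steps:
Q = -52 (Q = -2 - 5*(4 + 6) = -2 - 5*10 = -2 - 50 = -52)
I(L, k) = k + 2*L (I(L, k) = 2*L + k = k + 2*L)
S = 151 (S = -9 - 4*(-40) = -9 + 160 = 151)
S*I(-17, Q) = 151*(-52 + 2*(-17)) = 151*(-52 - 34) = 151*(-86) = -12986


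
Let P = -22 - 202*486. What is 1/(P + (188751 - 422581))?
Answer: -1/332024 ≈ -3.0118e-6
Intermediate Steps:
P = -98194 (P = -22 - 98172 = -98194)
1/(P + (188751 - 422581)) = 1/(-98194 + (188751 - 422581)) = 1/(-98194 - 233830) = 1/(-332024) = -1/332024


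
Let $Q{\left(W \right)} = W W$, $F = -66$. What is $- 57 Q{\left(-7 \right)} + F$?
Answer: $-2859$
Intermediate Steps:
$Q{\left(W \right)} = W^{2}$
$- 57 Q{\left(-7 \right)} + F = - 57 \left(-7\right)^{2} - 66 = \left(-57\right) 49 - 66 = -2793 - 66 = -2859$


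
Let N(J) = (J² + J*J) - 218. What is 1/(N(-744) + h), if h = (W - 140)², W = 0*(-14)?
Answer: 1/1126454 ≈ 8.8774e-7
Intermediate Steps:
W = 0
N(J) = -218 + 2*J² (N(J) = (J² + J²) - 218 = 2*J² - 218 = -218 + 2*J²)
h = 19600 (h = (0 - 140)² = (-140)² = 19600)
1/(N(-744) + h) = 1/((-218 + 2*(-744)²) + 19600) = 1/((-218 + 2*553536) + 19600) = 1/((-218 + 1107072) + 19600) = 1/(1106854 + 19600) = 1/1126454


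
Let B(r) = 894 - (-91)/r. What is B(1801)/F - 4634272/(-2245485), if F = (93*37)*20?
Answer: 414343838807/199509845260 ≈ 2.0768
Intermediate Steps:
B(r) = 894 + 91/r
F = 68820 (F = 3441*20 = 68820)
B(1801)/F - 4634272/(-2245485) = (894 + 91/1801)/68820 - 4634272/(-2245485) = (894 + 91*(1/1801))*(1/68820) - 4634272*(-1/2245485) = (894 + 91/1801)*(1/68820) + 4634272/2245485 = (1610185/1801)*(1/68820) + 4634272/2245485 = 322037/24788964 + 4634272/2245485 = 414343838807/199509845260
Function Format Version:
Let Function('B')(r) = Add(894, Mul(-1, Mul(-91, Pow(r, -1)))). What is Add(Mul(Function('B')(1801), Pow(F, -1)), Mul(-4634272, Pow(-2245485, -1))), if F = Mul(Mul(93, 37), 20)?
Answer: Rational(414343838807, 199509845260) ≈ 2.0768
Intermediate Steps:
Function('B')(r) = Add(894, Mul(91, Pow(r, -1)))
F = 68820 (F = Mul(3441, 20) = 68820)
Add(Mul(Function('B')(1801), Pow(F, -1)), Mul(-4634272, Pow(-2245485, -1))) = Add(Mul(Add(894, Mul(91, Pow(1801, -1))), Pow(68820, -1)), Mul(-4634272, Pow(-2245485, -1))) = Add(Mul(Add(894, Mul(91, Rational(1, 1801))), Rational(1, 68820)), Mul(-4634272, Rational(-1, 2245485))) = Add(Mul(Add(894, Rational(91, 1801)), Rational(1, 68820)), Rational(4634272, 2245485)) = Add(Mul(Rational(1610185, 1801), Rational(1, 68820)), Rational(4634272, 2245485)) = Add(Rational(322037, 24788964), Rational(4634272, 2245485)) = Rational(414343838807, 199509845260)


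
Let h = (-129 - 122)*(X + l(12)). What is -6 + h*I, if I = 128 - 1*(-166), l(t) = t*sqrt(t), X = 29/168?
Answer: -50977/4 - 1771056*sqrt(3) ≈ -3.0803e+6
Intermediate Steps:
X = 29/168 (X = 29*(1/168) = 29/168 ≈ 0.17262)
l(t) = t**(3/2)
h = -7279/168 - 6024*sqrt(3) (h = (-129 - 122)*(29/168 + 12**(3/2)) = -251*(29/168 + 24*sqrt(3)) = -7279/168 - 6024*sqrt(3) ≈ -10477.)
I = 294 (I = 128 + 166 = 294)
-6 + h*I = -6 + (-7279/168 - 6024*sqrt(3))*294 = -6 + (-50953/4 - 1771056*sqrt(3)) = -50977/4 - 1771056*sqrt(3)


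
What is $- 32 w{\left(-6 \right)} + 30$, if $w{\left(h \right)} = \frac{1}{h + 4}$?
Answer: $46$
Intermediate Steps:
$w{\left(h \right)} = \frac{1}{4 + h}$
$- 32 w{\left(-6 \right)} + 30 = - \frac{32}{4 - 6} + 30 = - \frac{32}{-2} + 30 = \left(-32\right) \left(- \frac{1}{2}\right) + 30 = 16 + 30 = 46$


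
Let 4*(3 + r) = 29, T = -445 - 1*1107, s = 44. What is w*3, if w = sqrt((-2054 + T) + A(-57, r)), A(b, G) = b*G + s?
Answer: 3*I*sqrt(15217)/2 ≈ 185.04*I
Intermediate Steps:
T = -1552 (T = -445 - 1107 = -1552)
r = 17/4 (r = -3 + (1/4)*29 = -3 + 29/4 = 17/4 ≈ 4.2500)
A(b, G) = 44 + G*b (A(b, G) = b*G + 44 = G*b + 44 = 44 + G*b)
w = I*sqrt(15217)/2 (w = sqrt((-2054 - 1552) + (44 + (17/4)*(-57))) = sqrt(-3606 + (44 - 969/4)) = sqrt(-3606 - 793/4) = sqrt(-15217/4) = I*sqrt(15217)/2 ≈ 61.679*I)
w*3 = (I*sqrt(15217)/2)*3 = 3*I*sqrt(15217)/2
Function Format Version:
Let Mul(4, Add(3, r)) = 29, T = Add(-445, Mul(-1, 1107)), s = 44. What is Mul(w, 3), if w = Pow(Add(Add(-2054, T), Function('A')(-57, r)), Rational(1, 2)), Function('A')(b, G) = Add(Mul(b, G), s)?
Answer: Mul(Rational(3, 2), I, Pow(15217, Rational(1, 2))) ≈ Mul(185.04, I)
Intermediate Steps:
T = -1552 (T = Add(-445, -1107) = -1552)
r = Rational(17, 4) (r = Add(-3, Mul(Rational(1, 4), 29)) = Add(-3, Rational(29, 4)) = Rational(17, 4) ≈ 4.2500)
Function('A')(b, G) = Add(44, Mul(G, b)) (Function('A')(b, G) = Add(Mul(b, G), 44) = Add(Mul(G, b), 44) = Add(44, Mul(G, b)))
w = Mul(Rational(1, 2), I, Pow(15217, Rational(1, 2))) (w = Pow(Add(Add(-2054, -1552), Add(44, Mul(Rational(17, 4), -57))), Rational(1, 2)) = Pow(Add(-3606, Add(44, Rational(-969, 4))), Rational(1, 2)) = Pow(Add(-3606, Rational(-793, 4)), Rational(1, 2)) = Pow(Rational(-15217, 4), Rational(1, 2)) = Mul(Rational(1, 2), I, Pow(15217, Rational(1, 2))) ≈ Mul(61.679, I))
Mul(w, 3) = Mul(Mul(Rational(1, 2), I, Pow(15217, Rational(1, 2))), 3) = Mul(Rational(3, 2), I, Pow(15217, Rational(1, 2)))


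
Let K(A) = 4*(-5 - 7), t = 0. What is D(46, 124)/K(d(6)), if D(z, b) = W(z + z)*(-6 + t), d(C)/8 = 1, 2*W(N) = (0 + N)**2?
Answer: 529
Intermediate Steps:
W(N) = N**2/2 (W(N) = (0 + N)**2/2 = N**2/2)
d(C) = 8 (d(C) = 8*1 = 8)
D(z, b) = -12*z**2 (D(z, b) = ((z + z)**2/2)*(-6 + 0) = ((2*z)**2/2)*(-6) = ((4*z**2)/2)*(-6) = (2*z**2)*(-6) = -12*z**2)
K(A) = -48 (K(A) = 4*(-12) = -48)
D(46, 124)/K(d(6)) = -12*46**2/(-48) = -12*2116*(-1/48) = -25392*(-1/48) = 529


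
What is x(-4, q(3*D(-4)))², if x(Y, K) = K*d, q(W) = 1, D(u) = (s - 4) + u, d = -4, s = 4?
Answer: 16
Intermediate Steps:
D(u) = u (D(u) = (4 - 4) + u = 0 + u = u)
x(Y, K) = -4*K (x(Y, K) = K*(-4) = -4*K)
x(-4, q(3*D(-4)))² = (-4*1)² = (-4)² = 16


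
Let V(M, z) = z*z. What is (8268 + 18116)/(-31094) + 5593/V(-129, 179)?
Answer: -335730501/498141427 ≈ -0.67397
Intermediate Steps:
V(M, z) = z²
(8268 + 18116)/(-31094) + 5593/V(-129, 179) = (8268 + 18116)/(-31094) + 5593/(179²) = 26384*(-1/31094) + 5593/32041 = -13192/15547 + 5593*(1/32041) = -13192/15547 + 5593/32041 = -335730501/498141427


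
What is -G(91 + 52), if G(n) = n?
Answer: -143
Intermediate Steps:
-G(91 + 52) = -(91 + 52) = -1*143 = -143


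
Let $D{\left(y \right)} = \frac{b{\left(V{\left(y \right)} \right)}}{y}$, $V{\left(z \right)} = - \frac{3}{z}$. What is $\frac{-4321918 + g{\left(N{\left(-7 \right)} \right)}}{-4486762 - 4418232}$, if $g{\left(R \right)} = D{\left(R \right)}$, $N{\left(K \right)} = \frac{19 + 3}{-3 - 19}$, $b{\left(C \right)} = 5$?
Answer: $\frac{4321923}{8904994} \approx 0.48534$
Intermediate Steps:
$N{\left(K \right)} = -1$ ($N{\left(K \right)} = \frac{22}{-22} = 22 \left(- \frac{1}{22}\right) = -1$)
$D{\left(y \right)} = \frac{5}{y}$
$g{\left(R \right)} = \frac{5}{R}$
$\frac{-4321918 + g{\left(N{\left(-7 \right)} \right)}}{-4486762 - 4418232} = \frac{-4321918 + \frac{5}{-1}}{-4486762 - 4418232} = \frac{-4321918 + 5 \left(-1\right)}{-8904994} = \left(-4321918 - 5\right) \left(- \frac{1}{8904994}\right) = \left(-4321923\right) \left(- \frac{1}{8904994}\right) = \frac{4321923}{8904994}$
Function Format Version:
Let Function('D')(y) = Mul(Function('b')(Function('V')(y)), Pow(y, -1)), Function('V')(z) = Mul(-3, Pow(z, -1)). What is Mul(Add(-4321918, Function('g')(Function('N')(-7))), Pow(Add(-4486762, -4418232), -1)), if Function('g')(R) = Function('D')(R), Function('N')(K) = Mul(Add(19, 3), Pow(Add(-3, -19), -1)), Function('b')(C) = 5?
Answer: Rational(4321923, 8904994) ≈ 0.48534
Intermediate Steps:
Function('N')(K) = -1 (Function('N')(K) = Mul(22, Pow(-22, -1)) = Mul(22, Rational(-1, 22)) = -1)
Function('D')(y) = Mul(5, Pow(y, -1))
Function('g')(R) = Mul(5, Pow(R, -1))
Mul(Add(-4321918, Function('g')(Function('N')(-7))), Pow(Add(-4486762, -4418232), -1)) = Mul(Add(-4321918, Mul(5, Pow(-1, -1))), Pow(Add(-4486762, -4418232), -1)) = Mul(Add(-4321918, Mul(5, -1)), Pow(-8904994, -1)) = Mul(Add(-4321918, -5), Rational(-1, 8904994)) = Mul(-4321923, Rational(-1, 8904994)) = Rational(4321923, 8904994)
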